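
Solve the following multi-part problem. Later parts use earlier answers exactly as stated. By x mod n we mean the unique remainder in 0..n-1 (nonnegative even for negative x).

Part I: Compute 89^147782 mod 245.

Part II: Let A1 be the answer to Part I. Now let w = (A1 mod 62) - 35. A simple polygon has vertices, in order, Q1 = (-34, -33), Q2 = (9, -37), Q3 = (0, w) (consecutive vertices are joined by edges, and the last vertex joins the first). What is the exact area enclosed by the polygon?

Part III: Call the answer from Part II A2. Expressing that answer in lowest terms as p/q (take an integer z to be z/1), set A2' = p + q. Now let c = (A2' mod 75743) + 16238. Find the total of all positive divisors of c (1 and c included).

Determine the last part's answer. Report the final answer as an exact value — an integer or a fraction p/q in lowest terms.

28912

Part I: squarings mod 245: 89^1=89, 89^2=81, 89^4=191, 89^8=221, 89^16=86, 89^32=46, 89^64=156, 89^128=81, 89^256=191, 89^512=221, 89^1024=86, 89^2048=46, 89^4096=156, 89^8192=81, 89^16384=191, 89^32768=221, 89^65536=86, 89^131072=46; 89^147782 = 89^2 * 89^4 * 89^64 * 89^256 * 89^16384 * 89^131072 = 151 (mod 245); answer 151
Part II: A1 = 151; w = -8; cross terms: (-34*-37 - 9*-33)=1555, (9*-8 - 0*-37)=-72, (0*-33 - -34*-8)=-272; twice the area = |1211| = 1211; area = 1211/2; answer 1211/2
Part III: A2 = 1211/2; threaded value p + q = 1213; c = 17451; 17451 = 3^2 * 7 * 277; sigma = (1 + 3 + 9) * (1 + 7) * (1 + 277) = 13 * 8 * 278 = 28912; answer 28912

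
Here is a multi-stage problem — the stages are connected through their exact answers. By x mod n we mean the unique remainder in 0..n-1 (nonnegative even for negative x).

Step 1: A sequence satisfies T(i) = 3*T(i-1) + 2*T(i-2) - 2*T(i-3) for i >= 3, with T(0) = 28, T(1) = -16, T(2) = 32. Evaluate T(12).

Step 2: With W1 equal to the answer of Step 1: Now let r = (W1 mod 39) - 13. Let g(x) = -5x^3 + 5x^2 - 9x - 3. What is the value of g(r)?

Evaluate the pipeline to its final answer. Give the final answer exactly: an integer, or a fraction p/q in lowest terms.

Step 1: T(3) = 3*(32) + 2*(-16) - 2*(28) = 8; iterating: T(3)=8, T(4)=120, T(5)=312, T(6)=1160, T(7)=3864, T(8)=13288, T(9)=45272, T(10)=154664, T(11)=527960, T(12)=1802664; answer 1802664
Step 2: W1 = 1802664; r = -7; -5*(-7)^3 + 5*(-7)^2 - 9*(-7)^1 - 3 = (1715) + (245) + (63) + (-3) = 2020; answer 2020

2020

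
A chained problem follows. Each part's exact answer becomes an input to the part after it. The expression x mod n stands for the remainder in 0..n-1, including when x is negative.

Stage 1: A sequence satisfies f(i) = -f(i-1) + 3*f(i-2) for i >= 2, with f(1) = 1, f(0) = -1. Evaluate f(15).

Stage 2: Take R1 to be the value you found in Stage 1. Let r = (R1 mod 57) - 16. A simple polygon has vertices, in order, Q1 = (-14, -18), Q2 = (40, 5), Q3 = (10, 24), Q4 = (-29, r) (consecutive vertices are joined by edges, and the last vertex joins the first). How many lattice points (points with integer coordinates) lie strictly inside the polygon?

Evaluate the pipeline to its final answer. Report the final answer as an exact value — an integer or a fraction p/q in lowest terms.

1746

Stage 1: f(2) = -1*(1) + 3*(-1) = -4; iterating: f(2)=-4, f(3)=7, f(4)=-19, f(5)=40, f(6)=-97, f(7)=217, f(8)=-508, f(9)=1159, f(10)=-2683, f(11)=6160, f(12)=-14209, f(13)=32689, f(14)=-75316, f(15)=173383; answer 173383
Stage 2: R1 = 173383; r = 30; cross terms: (-14*5 - 40*-18)=650, (40*24 - 10*5)=910, (10*30 - -29*24)=996, (-29*-18 - -14*30)=942; twice the area = |3498| = 3498; area = 1749; boundary points = 1 + 1 + 3 + 3 = 8; strictly interior points = area - boundary/2 + 1 = 1746; answer 1746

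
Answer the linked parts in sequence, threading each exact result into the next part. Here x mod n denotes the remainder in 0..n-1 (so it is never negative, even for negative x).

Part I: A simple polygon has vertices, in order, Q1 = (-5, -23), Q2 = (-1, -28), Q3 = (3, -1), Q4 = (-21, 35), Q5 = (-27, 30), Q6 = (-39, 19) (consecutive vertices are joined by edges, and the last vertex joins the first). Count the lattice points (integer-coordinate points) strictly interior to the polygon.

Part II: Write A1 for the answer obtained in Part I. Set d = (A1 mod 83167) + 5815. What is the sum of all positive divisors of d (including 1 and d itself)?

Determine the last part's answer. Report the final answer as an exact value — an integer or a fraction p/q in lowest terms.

Part I: cross terms: (-5*-28 - -1*-23)=117, (-1*-1 - 3*-28)=85, (3*35 - -21*-1)=84, (-21*30 - -27*35)=315, (-27*19 - -39*30)=657, (-39*-23 - -5*19)=992; twice the area = |2250| = 2250; area = 1125; boundary points = 1 + 1 + 12 + 1 + 1 + 2 = 18; strictly interior points = area - boundary/2 + 1 = 1117; answer 1117
Part II: A1 = 1117; d = 6932; 6932 = 2^2 * 1733; sigma = (1 + 2 + 4) * (1 + 1733) = 7 * 1734 = 12138; answer 12138

12138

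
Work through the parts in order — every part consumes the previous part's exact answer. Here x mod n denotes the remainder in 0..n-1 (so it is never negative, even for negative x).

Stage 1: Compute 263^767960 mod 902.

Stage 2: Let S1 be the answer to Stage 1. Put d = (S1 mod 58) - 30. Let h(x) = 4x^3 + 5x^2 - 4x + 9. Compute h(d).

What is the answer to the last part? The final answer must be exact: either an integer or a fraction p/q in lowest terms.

Stage 1: squarings mod 902: 263^1=263, 263^2=617, 263^4=45, 263^8=221, 263^16=133, 263^32=551, 263^64=529, 263^128=221, 263^256=133, 263^512=551, 263^1024=529, 263^2048=221, 263^4096=133, 263^8192=551, 263^16384=529, 263^32768=221, 263^65536=133, 263^131072=551, 263^262144=529, 263^524288=221; 263^767960 = 263^8 * 263^16 * 263^64 * 263^128 * 263^256 * 263^512 * 263^1024 * 263^4096 * 263^8192 * 263^32768 * 263^65536 * 263^131072 * 263^524288 = 1 (mod 902); answer 1
Stage 2: S1 = 1; d = -29; 4*(-29)^3 + 5*(-29)^2 - 4*(-29)^1 + 9 = (-97556) + (4205) + (116) + (9) = -93226; answer -93226

-93226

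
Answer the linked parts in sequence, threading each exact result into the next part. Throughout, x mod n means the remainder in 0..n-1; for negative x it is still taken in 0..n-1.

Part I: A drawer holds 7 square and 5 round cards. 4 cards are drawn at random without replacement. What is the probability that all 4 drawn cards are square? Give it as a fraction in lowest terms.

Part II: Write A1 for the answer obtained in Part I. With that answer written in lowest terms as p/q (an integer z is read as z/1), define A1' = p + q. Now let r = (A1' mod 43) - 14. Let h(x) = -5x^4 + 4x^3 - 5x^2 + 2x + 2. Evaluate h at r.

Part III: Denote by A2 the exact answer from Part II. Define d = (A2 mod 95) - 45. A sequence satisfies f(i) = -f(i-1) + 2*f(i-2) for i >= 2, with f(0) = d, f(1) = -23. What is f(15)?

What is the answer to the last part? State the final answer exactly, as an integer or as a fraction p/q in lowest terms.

98275

Part I: total draws C(12,4) = 495; favorable C(7,4) = 35; P = 7/99; answer 7/99
Part II: A1 = 7/99; threaded value p + q = 106; r = 6; -5*(6)^4 + 4*(6)^3 - 5*(6)^2 + 2*(6)^1 + 2 = (-6480) + (864) + (-180) + (12) + (2) = -5782; answer -5782
Part III: A2 = -5782; d = -32; f(2) = -1*(-23) + 2*(-32) = -41; iterating: f(2)=-41, f(3)=-5, f(4)=-77, f(5)=67, f(6)=-221, f(7)=355, f(8)=-797, f(9)=1507, f(10)=-3101, f(11)=6115, f(12)=-12317, f(13)=24547, f(14)=-49181, f(15)=98275; answer 98275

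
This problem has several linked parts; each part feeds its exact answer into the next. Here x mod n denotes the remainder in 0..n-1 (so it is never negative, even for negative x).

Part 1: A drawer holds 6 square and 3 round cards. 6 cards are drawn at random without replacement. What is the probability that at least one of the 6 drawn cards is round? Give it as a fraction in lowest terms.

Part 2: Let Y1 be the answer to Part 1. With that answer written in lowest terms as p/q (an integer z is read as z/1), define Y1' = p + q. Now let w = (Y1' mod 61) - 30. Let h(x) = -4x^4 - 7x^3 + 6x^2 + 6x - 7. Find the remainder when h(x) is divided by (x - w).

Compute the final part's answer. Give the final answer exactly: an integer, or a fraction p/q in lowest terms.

Part 1: total draws C(9,6) = 84; complement C(6,6) = 1; favorable 84 - 1 = 83; P = 83/84; answer 83/84
Part 2: Y1 = 83/84; threaded value p + q = 167; w = 15; remainder = value at the root: -4*(15)^4 - 7*(15)^3 + 6*(15)^2 + 6*(15)^1 - 7 = (-202500) + (-23625) + (1350) + (90) + (-7) = -224692; answer -224692

-224692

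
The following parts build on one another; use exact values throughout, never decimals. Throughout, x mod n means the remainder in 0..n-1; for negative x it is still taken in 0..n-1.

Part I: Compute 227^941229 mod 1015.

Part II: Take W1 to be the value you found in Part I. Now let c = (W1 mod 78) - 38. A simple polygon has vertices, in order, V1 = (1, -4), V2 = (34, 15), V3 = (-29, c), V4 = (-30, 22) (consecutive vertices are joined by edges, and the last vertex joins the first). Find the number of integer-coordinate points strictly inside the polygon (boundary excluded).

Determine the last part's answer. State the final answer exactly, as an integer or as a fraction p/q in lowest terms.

Part I: squarings mod 1015: 227^1=227, 227^2=779, 227^4=886, 227^8=401, 227^16=431, 227^32=16, 227^64=256, 227^128=576, 227^256=886, 227^512=401, 227^1024=431, 227^2048=16, 227^4096=256, 227^8192=576, 227^16384=886, 227^32768=401, 227^65536=431, 227^131072=16, 227^262144=256, 227^524288=576; 227^941229 = 227^1 * 227^4 * 227^8 * 227^32 * 227^128 * 227^1024 * 227^2048 * 227^4096 * 227^16384 * 227^131072 * 227^262144 * 227^524288 = 692 (mod 1015); answer 692
Part II: W1 = 692; c = 30; cross terms: (1*15 - 34*-4)=151, (34*30 - -29*15)=1455, (-29*22 - -30*30)=262, (-30*-4 - 1*22)=98; twice the area = |1966| = 1966; area = 983; boundary points = 1 + 3 + 1 + 1 = 6; strictly interior points = area - boundary/2 + 1 = 981; answer 981

981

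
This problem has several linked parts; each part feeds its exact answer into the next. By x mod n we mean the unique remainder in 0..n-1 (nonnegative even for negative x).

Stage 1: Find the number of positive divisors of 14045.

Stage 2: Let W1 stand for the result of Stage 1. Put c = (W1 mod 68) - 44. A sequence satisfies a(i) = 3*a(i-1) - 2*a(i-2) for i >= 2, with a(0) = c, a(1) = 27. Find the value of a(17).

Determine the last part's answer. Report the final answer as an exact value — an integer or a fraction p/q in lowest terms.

Stage 1: 14045 = 5 * 53^2; number of divisors = (1+1) * (2+1) = 6; answer 6
Stage 2: W1 = 6; c = -38; a(2) = 3*(27) - 2*(-38) = 157; iterating: a(2)=157, a(3)=417, a(4)=937, a(5)=1977, a(6)=4057, a(7)=8217, a(8)=16537, a(9)=33177, a(10)=66457, a(11)=133017, a(12)=266137, a(13)=532377, a(14)=1064857, a(15)=2129817, a(16)=4259737, a(17)=8519577; answer 8519577

8519577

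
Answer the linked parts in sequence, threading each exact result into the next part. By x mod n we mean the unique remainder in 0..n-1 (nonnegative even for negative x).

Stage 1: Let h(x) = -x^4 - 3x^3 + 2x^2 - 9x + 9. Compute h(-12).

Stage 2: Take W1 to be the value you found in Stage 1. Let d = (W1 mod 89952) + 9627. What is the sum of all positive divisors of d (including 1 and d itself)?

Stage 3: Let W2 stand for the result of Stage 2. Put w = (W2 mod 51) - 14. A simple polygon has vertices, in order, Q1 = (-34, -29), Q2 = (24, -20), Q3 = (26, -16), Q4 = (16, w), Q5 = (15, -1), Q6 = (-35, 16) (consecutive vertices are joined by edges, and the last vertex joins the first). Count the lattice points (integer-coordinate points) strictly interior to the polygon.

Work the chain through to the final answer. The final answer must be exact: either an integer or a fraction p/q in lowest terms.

Stage 1: -1*(-12)^4 - 3*(-12)^3 + 2*(-12)^2 - 9*(-12)^1 + 9 = (-20736) + (5184) + (288) + (108) + (9) = -15147; answer -15147
Stage 2: W1 = -15147; d = 84432; 84432 = 2^4 * 3 * 1759; sigma = (1 + 2 + 4 + 8 + 16) * (1 + 3) * (1 + 1759) = 31 * 4 * 1760 = 218240; answer 218240
Stage 3: W2 = 218240; w = -3; cross terms: (-34*-20 - 24*-29)=1376, (24*-16 - 26*-20)=136, (26*-3 - 16*-16)=178, (16*-1 - 15*-3)=29, (15*16 - -35*-1)=205, (-35*-29 - -34*16)=1559; twice the area = |3483| = 3483; area = 3483/2; boundary points = 1 + 2 + 1 + 1 + 1 + 1 = 7; strictly interior points = area - boundary/2 + 1 = 1739; answer 1739

1739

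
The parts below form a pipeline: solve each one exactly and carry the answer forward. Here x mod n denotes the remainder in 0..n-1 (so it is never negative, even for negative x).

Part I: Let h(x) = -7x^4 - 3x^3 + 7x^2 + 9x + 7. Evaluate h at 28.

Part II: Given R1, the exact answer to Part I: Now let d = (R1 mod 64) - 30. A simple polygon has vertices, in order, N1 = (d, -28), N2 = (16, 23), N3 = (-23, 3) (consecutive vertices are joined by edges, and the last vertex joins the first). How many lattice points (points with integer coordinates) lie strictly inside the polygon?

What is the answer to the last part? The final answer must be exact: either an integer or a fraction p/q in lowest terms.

1044

Part I: -7*(28)^4 - 3*(28)^3 + 7*(28)^2 + 9*(28)^1 + 7 = (-4302592) + (-65856) + (5488) + (252) + (7) = -4362701; answer -4362701
Part II: R1 = -4362701; d = 21; cross terms: (21*23 - 16*-28)=931, (16*3 - -23*23)=577, (-23*-28 - 21*3)=581; twice the area = |2089| = 2089; area = 2089/2; boundary points = 1 + 1 + 1 = 3; strictly interior points = area - boundary/2 + 1 = 1044; answer 1044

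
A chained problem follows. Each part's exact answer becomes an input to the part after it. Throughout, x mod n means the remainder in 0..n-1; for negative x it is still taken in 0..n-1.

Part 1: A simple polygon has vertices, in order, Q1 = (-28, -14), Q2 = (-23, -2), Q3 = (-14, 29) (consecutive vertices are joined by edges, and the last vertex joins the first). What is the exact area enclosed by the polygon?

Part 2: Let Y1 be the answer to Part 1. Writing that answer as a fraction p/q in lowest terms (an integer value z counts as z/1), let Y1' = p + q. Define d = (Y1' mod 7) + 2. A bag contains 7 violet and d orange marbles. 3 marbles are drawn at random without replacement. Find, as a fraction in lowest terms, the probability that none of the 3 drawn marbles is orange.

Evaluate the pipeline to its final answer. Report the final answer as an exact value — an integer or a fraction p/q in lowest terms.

5/12

Part 1: cross terms: (-28*-2 - -23*-14)=-266, (-23*29 - -14*-2)=-695, (-14*-14 - -28*29)=1008; twice the area = |47| = 47; area = 47/2; answer 47/2
Part 2: Y1 = 47/2; threaded value p + q = 49; d = 2; total draws C(9,3) = 84; favorable C(7,3) = 35; P = 5/12; answer 5/12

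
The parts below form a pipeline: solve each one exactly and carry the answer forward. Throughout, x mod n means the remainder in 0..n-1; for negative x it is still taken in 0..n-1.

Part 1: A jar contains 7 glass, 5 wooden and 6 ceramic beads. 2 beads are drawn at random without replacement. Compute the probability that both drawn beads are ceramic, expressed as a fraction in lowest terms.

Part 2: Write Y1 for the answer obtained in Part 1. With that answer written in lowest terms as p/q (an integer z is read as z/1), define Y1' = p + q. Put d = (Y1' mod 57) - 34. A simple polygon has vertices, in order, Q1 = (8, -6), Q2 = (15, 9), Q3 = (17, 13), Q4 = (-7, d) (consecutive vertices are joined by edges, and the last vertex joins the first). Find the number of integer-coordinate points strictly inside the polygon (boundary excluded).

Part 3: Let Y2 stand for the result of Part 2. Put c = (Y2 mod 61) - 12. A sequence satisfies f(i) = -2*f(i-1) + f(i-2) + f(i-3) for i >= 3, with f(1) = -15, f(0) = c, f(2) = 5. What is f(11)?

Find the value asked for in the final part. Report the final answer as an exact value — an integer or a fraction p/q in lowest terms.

-6716

Part 1: total draws C(18,2) = 153; favorable C(6,2) = 15; P = 5/51; answer 5/51
Part 2: Y1 = 5/51; threaded value p + q = 56; d = 22; cross terms: (8*9 - 15*-6)=162, (15*13 - 17*9)=42, (17*22 - -7*13)=465, (-7*-6 - 8*22)=-134; twice the area = |535| = 535; area = 535/2; boundary points = 1 + 2 + 3 + 1 = 7; strictly interior points = area - boundary/2 + 1 = 265; answer 265
Part 3: Y2 = 265; c = 9; f(3) = -2*(5) + 1*(-15) + 1*(9) = -16; iterating: f(3)=-16, f(4)=22, f(5)=-55, f(6)=116, f(7)=-265, f(8)=591, f(9)=-1331, f(10)=2988, f(11)=-6716; answer -6716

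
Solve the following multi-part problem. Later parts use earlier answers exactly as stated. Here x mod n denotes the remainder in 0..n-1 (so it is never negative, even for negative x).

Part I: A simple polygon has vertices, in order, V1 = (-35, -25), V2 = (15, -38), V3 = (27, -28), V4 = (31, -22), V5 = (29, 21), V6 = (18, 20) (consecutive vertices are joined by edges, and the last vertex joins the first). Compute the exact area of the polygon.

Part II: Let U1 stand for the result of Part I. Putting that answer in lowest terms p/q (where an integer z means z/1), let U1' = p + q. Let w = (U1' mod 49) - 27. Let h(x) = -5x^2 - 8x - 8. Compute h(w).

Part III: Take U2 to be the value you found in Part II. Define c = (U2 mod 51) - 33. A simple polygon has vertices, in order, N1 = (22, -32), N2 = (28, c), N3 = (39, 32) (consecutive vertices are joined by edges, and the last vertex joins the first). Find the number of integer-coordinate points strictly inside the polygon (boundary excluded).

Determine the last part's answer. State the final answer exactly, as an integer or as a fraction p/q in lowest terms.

Part I: cross terms: (-35*-38 - 15*-25)=1705, (15*-28 - 27*-38)=606, (27*-22 - 31*-28)=274, (31*21 - 29*-22)=1289, (29*20 - 18*21)=202, (18*-25 - -35*20)=250; twice the area = |4326| = 4326; area = 2163; answer 2163
Part II: U1 = 2163; threaded value p + q = 2164; w = -19; -5*(-19)^2 - 8*(-19)^1 - 8 = (-1805) + (152) + (-8) = -1661; answer -1661
Part III: U2 = -1661; c = -11; cross terms: (22*-11 - 28*-32)=654, (28*32 - 39*-11)=1325, (39*-32 - 22*32)=-1952; twice the area = |27| = 27; area = 27/2; boundary points = 3 + 1 + 1 = 5; strictly interior points = area - boundary/2 + 1 = 12; answer 12

12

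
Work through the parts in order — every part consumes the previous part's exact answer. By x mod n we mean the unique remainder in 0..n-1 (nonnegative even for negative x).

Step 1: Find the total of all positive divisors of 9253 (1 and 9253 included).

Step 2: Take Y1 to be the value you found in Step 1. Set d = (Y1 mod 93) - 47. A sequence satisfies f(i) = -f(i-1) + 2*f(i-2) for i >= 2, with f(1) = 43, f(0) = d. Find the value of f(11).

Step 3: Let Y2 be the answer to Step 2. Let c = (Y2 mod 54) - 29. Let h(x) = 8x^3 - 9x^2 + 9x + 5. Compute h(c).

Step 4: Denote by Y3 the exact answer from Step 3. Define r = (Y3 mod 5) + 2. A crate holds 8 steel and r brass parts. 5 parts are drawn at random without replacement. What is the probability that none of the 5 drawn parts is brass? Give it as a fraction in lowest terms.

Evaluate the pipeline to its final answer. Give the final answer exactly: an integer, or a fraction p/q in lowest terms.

4/143

Step 1: 9253 = 19 * 487; sigma = (1 + 19) * (1 + 487) = 20 * 488 = 9760; answer 9760
Step 2: Y1 = 9760; d = 41; f(2) = -1*(43) + 2*(41) = 39; iterating: f(2)=39, f(3)=47, f(4)=31, f(5)=63, f(6)=-1, f(7)=127, f(8)=-129, f(9)=383, f(10)=-641, f(11)=1407; answer 1407
Step 3: Y2 = 1407; c = -26; 8*(-26)^3 - 9*(-26)^2 + 9*(-26)^1 + 5 = (-140608) + (-6084) + (-234) + (5) = -146921; answer -146921
Step 4: Y3 = -146921; r = 6; total draws C(14,5) = 2002; favorable C(8,5) = 56; P = 4/143; answer 4/143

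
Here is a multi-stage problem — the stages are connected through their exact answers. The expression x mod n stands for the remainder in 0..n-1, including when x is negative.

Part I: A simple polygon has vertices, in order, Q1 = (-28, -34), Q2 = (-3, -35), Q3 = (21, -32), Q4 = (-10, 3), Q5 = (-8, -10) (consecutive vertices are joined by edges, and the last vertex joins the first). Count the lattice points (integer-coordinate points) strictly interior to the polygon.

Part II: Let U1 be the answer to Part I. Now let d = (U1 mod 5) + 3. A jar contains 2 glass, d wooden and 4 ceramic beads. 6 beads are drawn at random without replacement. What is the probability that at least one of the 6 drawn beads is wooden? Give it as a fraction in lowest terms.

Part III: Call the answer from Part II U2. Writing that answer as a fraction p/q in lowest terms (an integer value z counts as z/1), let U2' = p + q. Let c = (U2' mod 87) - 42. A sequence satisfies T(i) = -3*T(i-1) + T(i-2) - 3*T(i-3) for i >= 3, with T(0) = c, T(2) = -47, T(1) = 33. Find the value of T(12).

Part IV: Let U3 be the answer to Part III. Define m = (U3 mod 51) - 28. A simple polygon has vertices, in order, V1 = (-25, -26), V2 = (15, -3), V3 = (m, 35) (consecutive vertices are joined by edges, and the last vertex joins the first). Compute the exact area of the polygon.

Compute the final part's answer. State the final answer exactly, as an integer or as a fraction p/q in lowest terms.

2417/2

Part I: cross terms: (-28*-35 - -3*-34)=878, (-3*-32 - 21*-35)=831, (21*3 - -10*-32)=-257, (-10*-10 - -8*3)=124, (-8*-34 - -28*-10)=-8; twice the area = |1568| = 1568; area = 784; boundary points = 1 + 3 + 1 + 1 + 4 = 10; strictly interior points = area - boundary/2 + 1 = 780; answer 780
Part II: U1 = 780; d = 3; total draws C(9,6) = 84; complement C(6,6) = 1; favorable 84 - 1 = 83; P = 83/84; answer 83/84
Part III: U2 = 83/84; threaded value p + q = 167; c = 38; T(3) = -3*(-47) + 1*(33) - 3*(38) = 60; iterating: T(3)=60, T(4)=-326, T(5)=1179, T(6)=-4043, T(7)=14286, T(8)=-50438, T(9)=177729, T(10)=-626483, T(11)=2208492, T(12)=-7785146; answer -7785146
Part IV: U3 = -7785146; m = -24; cross terms: (-25*-3 - 15*-26)=465, (15*35 - -24*-3)=453, (-24*-26 - -25*35)=1499; twice the area = |2417| = 2417; area = 2417/2; answer 2417/2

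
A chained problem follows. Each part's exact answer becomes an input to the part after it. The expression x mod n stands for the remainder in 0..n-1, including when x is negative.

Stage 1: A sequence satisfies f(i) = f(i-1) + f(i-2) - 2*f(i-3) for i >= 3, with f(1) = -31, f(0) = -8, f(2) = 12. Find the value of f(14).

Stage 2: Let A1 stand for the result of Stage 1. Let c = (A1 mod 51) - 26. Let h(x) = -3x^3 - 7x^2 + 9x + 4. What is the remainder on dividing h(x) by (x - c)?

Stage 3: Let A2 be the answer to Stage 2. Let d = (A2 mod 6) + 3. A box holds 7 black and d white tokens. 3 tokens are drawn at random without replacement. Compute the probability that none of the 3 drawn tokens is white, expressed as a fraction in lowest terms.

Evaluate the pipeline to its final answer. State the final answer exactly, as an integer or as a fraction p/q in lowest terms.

5/52

Stage 1: f(3) = 1*(12) + 1*(-31) - 2*(-8) = -3; iterating: f(3)=-3, f(4)=71, f(5)=44, f(6)=121, f(7)=23, f(8)=56, f(9)=-163, f(10)=-153, f(11)=-428, f(12)=-255, f(13)=-377, f(14)=224; answer 224
Stage 2: A1 = 224; c = -6; remainder = value at the root: -3*(-6)^3 - 7*(-6)^2 + 9*(-6)^1 + 4 = (648) + (-252) + (-54) + (4) = 346; answer 346
Stage 3: A2 = 346; d = 7; total draws C(14,3) = 364; favorable C(7,3) = 35; P = 5/52; answer 5/52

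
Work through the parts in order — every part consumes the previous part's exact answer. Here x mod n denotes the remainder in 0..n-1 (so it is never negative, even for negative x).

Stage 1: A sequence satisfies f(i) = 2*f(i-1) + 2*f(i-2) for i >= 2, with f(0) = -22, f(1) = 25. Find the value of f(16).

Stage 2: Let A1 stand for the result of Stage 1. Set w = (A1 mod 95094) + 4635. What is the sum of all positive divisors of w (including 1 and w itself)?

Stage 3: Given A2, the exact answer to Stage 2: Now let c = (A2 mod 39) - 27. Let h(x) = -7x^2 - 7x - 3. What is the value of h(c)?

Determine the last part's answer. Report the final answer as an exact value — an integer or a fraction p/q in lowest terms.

-2663

Stage 1: f(2) = 2*(25) + 2*(-22) = 6; iterating: f(2)=6, f(3)=62, f(4)=136, f(5)=396, f(6)=1064, f(7)=2920, f(8)=7968, f(9)=21776, f(10)=59488, f(11)=162528, f(12)=444032, f(13)=1213120, f(14)=3314304, f(15)=9054848, f(16)=24738304; answer 24738304
Stage 2: A1 = 24738304; w = 18499; 18499 = 13 * 1423; sigma = (1 + 13) * (1 + 1423) = 14 * 1424 = 19936; answer 19936
Stage 3: A2 = 19936; c = -20; -7*(-20)^2 - 7*(-20)^1 - 3 = (-2800) + (140) + (-3) = -2663; answer -2663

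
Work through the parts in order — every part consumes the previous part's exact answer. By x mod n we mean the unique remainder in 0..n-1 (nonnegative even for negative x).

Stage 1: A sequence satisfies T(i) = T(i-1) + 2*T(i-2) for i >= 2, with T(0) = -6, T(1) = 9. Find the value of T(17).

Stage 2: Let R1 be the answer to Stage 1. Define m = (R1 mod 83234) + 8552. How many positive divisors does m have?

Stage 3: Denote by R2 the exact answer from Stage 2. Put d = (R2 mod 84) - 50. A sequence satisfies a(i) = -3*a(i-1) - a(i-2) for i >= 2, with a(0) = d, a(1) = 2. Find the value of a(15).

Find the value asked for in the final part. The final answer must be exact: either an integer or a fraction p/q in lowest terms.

Stage 1: T(2) = 1*(9) + 2*(-6) = -3; iterating: T(2)=-3, T(3)=15, T(4)=9, T(5)=39, T(6)=57, T(7)=135, T(8)=249, T(9)=519, T(10)=1017, T(11)=2055, T(12)=4089, T(13)=8199, T(14)=16377, T(15)=32775, T(16)=65529, T(17)=131079; answer 131079
Stage 2: R1 = 131079; m = 56397; 56397 = 3 * 11 * 1709; number of divisors = (1+1) * (1+1) * (1+1) = 8; answer 8
Stage 3: R2 = 8; d = -42; a(2) = -3*(2) - 1*(-42) = 36; iterating: a(2)=36, a(3)=-110, a(4)=294, a(5)=-772, a(6)=2022, a(7)=-5294, a(8)=13860, a(9)=-36286, a(10)=94998, a(11)=-248708, a(12)=651126, a(13)=-1704670, a(14)=4462884, a(15)=-11683982; answer -11683982

-11683982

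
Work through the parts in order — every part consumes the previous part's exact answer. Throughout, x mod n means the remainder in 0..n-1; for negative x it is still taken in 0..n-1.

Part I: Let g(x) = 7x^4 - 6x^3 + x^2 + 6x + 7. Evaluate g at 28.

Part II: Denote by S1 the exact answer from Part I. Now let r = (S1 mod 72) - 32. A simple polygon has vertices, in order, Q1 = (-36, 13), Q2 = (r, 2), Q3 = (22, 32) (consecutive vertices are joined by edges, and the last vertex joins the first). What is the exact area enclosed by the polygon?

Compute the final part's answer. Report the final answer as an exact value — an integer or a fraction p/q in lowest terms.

999/2

Part I: 7*(28)^4 - 6*(28)^3 + 1*(28)^2 + 6*(28)^1 + 7 = (4302592) + (-131712) + (784) + (168) + (7) = 4171839; answer 4171839
Part II: S1 = 4171839; r = -17; cross terms: (-36*2 - -17*13)=149, (-17*32 - 22*2)=-588, (22*13 - -36*32)=1438; twice the area = |999| = 999; area = 999/2; answer 999/2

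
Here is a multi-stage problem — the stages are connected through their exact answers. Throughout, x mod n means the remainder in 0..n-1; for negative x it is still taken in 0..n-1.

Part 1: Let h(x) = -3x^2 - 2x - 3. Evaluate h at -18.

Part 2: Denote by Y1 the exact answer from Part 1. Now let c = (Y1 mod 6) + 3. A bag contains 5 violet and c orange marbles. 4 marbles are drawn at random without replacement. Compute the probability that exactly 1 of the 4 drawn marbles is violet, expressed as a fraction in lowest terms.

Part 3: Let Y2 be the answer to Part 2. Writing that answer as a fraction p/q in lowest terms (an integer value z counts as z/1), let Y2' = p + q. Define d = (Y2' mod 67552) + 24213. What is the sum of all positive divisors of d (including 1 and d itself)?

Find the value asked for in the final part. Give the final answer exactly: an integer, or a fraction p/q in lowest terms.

48260

Part 1: -3*(-18)^2 - 2*(-18)^1 - 3 = (-972) + (36) + (-3) = -939; answer -939
Part 2: Y1 = -939; c = 6; total draws C(11,4) = 330; favorable C(5,1)*C(6,3) = 100; P = 10/33; answer 10/33
Part 3: Y2 = 10/33; threaded value p + q = 43; d = 24256; 24256 = 2^6 * 379; sigma = (1 + 2 + 4 + 8 + 16 + 32 + 64) * (1 + 379) = 127 * 380 = 48260; answer 48260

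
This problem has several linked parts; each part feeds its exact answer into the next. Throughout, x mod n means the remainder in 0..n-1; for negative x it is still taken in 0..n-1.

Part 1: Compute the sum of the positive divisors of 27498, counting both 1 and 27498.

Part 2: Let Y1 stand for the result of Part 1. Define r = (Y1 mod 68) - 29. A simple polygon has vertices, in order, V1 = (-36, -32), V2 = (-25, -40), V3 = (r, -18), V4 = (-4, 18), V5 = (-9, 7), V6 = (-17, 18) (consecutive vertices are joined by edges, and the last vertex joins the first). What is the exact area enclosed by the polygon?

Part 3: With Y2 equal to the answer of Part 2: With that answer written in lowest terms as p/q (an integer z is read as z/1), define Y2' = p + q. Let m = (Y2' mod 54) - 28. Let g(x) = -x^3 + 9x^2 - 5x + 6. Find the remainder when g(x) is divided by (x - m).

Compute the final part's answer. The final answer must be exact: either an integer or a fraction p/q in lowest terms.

5481

Part 1: 27498 = 2 * 3 * 4583; sigma = (1 + 2) * (1 + 3) * (1 + 4583) = 3 * 4 * 4584 = 55008; answer 55008
Part 2: Y1 = 55008; r = 35; cross terms: (-36*-40 - -25*-32)=640, (-25*-18 - 35*-40)=1850, (35*18 - -4*-18)=558, (-4*7 - -9*18)=134, (-9*18 - -17*7)=-43, (-17*-32 - -36*18)=1192; twice the area = |4331| = 4331; area = 4331/2; answer 4331/2
Part 3: Y2 = 4331/2; threaded value p + q = 4333; m = -15; remainder = value at the root: -1*(-15)^3 + 9*(-15)^2 - 5*(-15)^1 + 6 = (3375) + (2025) + (75) + (6) = 5481; answer 5481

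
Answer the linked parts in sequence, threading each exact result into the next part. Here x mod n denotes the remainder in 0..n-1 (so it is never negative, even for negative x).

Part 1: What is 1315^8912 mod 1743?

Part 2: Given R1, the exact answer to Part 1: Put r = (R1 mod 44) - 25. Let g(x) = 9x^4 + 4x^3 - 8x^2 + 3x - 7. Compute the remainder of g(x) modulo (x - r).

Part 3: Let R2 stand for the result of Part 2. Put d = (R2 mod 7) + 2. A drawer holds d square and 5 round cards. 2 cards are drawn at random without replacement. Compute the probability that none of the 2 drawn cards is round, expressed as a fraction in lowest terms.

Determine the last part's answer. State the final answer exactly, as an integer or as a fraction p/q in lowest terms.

3/11

Part 1: squarings mod 1743: 1315^1=1315, 1315^2=169, 1315^4=673, 1315^8=1492, 1315^16=253, 1315^32=1261, 1315^64=505, 1315^128=547, 1315^256=1156, 1315^512=1198, 1315^1024=715, 1315^2048=526, 1315^4096=1282, 1315^8192=1618; 1315^8912 = 1315^16 * 1315^64 * 1315^128 * 1315^512 * 1315^8192 = 1366 (mod 1743); answer 1366
Part 2: R1 = 1366; r = -23; remainder = value at the root: 9*(-23)^4 + 4*(-23)^3 - 8*(-23)^2 + 3*(-23)^1 - 7 = (2518569) + (-48668) + (-4232) + (-69) + (-7) = 2465593; answer 2465593
Part 3: R2 = 2465593; d = 6; total draws C(11,2) = 55; favorable C(6,2) = 15; P = 3/11; answer 3/11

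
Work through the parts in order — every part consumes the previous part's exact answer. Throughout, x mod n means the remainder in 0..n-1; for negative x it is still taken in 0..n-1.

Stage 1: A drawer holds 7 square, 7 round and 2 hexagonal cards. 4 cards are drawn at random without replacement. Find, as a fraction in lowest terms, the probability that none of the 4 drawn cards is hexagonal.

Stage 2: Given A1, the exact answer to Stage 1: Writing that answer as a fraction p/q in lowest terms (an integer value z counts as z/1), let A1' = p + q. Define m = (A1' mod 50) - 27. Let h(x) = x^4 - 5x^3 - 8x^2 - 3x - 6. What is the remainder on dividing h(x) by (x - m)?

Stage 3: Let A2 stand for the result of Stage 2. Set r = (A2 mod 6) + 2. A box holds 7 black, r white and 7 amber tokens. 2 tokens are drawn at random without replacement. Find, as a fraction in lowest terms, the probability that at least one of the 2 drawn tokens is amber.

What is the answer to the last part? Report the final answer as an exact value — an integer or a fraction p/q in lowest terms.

7/10

Stage 1: total draws C(16,4) = 1820; favorable C(14,4) = 1001; P = 11/20; answer 11/20
Stage 2: A1 = 11/20; threaded value p + q = 31; m = 4; remainder = value at the root: 1*(4)^4 - 5*(4)^3 - 8*(4)^2 - 3*(4)^1 - 6 = (256) + (-320) + (-128) + (-12) + (-6) = -210; answer -210
Stage 3: A2 = -210; r = 2; total draws C(16,2) = 120; complement C(9,2) = 36; favorable 120 - 36 = 84; P = 7/10; answer 7/10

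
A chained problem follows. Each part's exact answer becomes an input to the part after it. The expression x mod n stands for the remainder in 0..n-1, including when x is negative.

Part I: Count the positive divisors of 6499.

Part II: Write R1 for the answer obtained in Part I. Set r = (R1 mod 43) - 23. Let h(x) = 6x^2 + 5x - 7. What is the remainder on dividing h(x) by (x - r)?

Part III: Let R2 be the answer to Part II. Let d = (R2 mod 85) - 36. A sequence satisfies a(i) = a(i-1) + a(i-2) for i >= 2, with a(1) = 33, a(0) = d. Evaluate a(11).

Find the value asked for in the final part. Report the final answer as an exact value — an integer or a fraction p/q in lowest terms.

2277

Part I: 6499 = 67 * 97; number of divisors = (1+1) * (1+1) = 4; answer 4
Part II: R1 = 4; r = -19; remainder = value at the root: 6*(-19)^2 + 5*(-19)^1 - 7 = (2166) + (-95) + (-7) = 2064; answer 2064
Part III: R2 = 2064; d = -12; a(2) = 1*(33) + 1*(-12) = 21; iterating: a(2)=21, a(3)=54, a(4)=75, a(5)=129, a(6)=204, a(7)=333, a(8)=537, a(9)=870, a(10)=1407, a(11)=2277; answer 2277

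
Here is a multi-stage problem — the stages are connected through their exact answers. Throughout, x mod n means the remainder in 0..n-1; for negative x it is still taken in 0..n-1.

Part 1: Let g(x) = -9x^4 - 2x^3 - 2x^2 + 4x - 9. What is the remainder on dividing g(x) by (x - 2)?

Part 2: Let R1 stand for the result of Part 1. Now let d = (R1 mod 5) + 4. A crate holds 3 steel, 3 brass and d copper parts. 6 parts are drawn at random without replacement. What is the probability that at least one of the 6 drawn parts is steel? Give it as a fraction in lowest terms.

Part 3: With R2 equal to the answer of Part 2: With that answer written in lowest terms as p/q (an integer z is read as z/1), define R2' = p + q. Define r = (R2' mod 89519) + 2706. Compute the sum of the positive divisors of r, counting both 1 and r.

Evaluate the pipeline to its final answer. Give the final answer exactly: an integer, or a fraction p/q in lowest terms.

Part 1: remainder = value at the root: -9*(2)^4 - 2*(2)^3 - 2*(2)^2 + 4*(2)^1 - 9 = (-144) + (-16) + (-8) + (8) + (-9) = -169; answer -169
Part 2: R1 = -169; d = 5; total draws C(11,6) = 462; complement C(8,6) = 28; favorable 462 - 28 = 434; P = 31/33; answer 31/33
Part 3: R2 = 31/33; threaded value p + q = 64; r = 2770; 2770 = 2 * 5 * 277; sigma = (1 + 2) * (1 + 5) * (1 + 277) = 3 * 6 * 278 = 5004; answer 5004

5004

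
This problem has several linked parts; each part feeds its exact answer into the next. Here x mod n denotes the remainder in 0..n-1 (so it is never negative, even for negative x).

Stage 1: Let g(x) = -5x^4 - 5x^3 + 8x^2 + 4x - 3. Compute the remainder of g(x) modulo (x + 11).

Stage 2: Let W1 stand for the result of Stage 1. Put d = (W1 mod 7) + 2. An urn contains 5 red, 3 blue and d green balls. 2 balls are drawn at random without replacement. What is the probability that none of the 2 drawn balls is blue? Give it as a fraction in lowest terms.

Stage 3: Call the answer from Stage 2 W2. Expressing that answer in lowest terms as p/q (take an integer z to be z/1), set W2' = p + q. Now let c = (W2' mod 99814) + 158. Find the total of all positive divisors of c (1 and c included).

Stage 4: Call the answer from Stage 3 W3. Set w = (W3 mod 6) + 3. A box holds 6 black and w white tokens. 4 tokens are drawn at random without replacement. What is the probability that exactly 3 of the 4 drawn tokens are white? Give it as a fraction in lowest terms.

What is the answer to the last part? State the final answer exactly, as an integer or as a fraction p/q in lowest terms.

Stage 1: remainder = value at the root: -5*(-11)^4 - 5*(-11)^3 + 8*(-11)^2 + 4*(-11)^1 - 3 = (-73205) + (6655) + (968) + (-44) + (-3) = -65629; answer -65629
Stage 2: W1 = -65629; d = 5; total draws C(13,2) = 78; favorable C(10,2) = 45; P = 15/26; answer 15/26
Stage 3: W2 = 15/26; threaded value p + q = 41; c = 199; 199 is prime, so its only divisors are 1 and 199; sigma = 1 + 199 = 200; answer 200
Stage 4: W3 = 200; w = 5; total draws C(11,4) = 330; favorable C(5,3)*C(6,1) = 60; P = 2/11; answer 2/11

2/11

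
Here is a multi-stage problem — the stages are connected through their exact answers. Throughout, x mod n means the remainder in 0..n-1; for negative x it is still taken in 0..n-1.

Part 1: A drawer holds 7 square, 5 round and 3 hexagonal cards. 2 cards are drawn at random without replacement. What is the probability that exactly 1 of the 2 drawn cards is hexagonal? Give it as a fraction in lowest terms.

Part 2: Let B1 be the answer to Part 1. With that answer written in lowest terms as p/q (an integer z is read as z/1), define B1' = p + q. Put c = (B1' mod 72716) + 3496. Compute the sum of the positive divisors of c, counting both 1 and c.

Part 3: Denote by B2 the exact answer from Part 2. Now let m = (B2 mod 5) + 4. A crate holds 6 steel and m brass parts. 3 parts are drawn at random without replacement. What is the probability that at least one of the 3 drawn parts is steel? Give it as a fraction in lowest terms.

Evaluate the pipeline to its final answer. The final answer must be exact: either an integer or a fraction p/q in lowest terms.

Part 1: total draws C(15,2) = 105; favorable C(3,1)*C(12,1) = 36; P = 12/35; answer 12/35
Part 2: B1 = 12/35; threaded value p + q = 47; c = 3543; 3543 = 3 * 1181; sigma = (1 + 3) * (1 + 1181) = 4 * 1182 = 4728; answer 4728
Part 3: B2 = 4728; m = 7; total draws C(13,3) = 286; complement C(7,3) = 35; favorable 286 - 35 = 251; P = 251/286; answer 251/286

251/286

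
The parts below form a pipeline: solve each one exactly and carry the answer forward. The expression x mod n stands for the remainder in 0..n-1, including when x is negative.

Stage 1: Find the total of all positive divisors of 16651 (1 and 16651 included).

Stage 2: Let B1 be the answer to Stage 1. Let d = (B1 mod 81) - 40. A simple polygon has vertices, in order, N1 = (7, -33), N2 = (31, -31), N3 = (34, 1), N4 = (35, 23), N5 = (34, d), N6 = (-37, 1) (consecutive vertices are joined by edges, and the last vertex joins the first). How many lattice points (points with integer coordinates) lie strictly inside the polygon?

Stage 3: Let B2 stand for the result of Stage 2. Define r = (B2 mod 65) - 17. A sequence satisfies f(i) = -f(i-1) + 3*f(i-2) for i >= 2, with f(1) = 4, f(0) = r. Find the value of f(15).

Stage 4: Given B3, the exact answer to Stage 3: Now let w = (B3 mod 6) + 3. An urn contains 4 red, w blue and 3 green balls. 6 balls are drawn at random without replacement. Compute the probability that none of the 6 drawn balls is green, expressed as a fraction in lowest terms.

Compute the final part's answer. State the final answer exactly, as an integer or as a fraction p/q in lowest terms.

Stage 1: 16651 is prime, so its only divisors are 1 and 16651; sigma = 1 + 16651 = 16652; answer 16652
Stage 2: B1 = 16652; d = 7; cross terms: (7*-31 - 31*-33)=806, (31*1 - 34*-31)=1085, (34*23 - 35*1)=747, (35*7 - 34*23)=-537, (34*1 - -37*7)=293, (-37*-33 - 7*1)=1214; twice the area = |3608| = 3608; area = 1804; boundary points = 2 + 1 + 1 + 1 + 1 + 2 = 8; strictly interior points = area - boundary/2 + 1 = 1801; answer 1801
Stage 3: B2 = 1801; r = 29; f(2) = -1*(4) + 3*(29) = 83; iterating: f(2)=83, f(3)=-71, f(4)=320, f(5)=-533, f(6)=1493, f(7)=-3092, f(8)=7571, f(9)=-16847, f(10)=39560, f(11)=-90101, f(12)=208781, f(13)=-479084, f(14)=1105427, f(15)=-2542679; answer -2542679
Stage 4: B3 = -2542679; w = 4; total draws C(11,6) = 462; favorable C(8,6) = 28; P = 2/33; answer 2/33

2/33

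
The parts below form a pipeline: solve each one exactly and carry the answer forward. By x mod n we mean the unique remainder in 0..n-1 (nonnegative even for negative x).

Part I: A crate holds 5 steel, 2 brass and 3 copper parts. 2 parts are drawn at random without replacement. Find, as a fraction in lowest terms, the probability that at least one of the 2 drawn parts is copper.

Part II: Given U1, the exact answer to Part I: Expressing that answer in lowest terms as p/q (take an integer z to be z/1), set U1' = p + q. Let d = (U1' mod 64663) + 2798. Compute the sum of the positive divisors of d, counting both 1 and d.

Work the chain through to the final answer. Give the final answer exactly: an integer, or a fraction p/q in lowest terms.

3584

Part I: total draws C(10,2) = 45; complement C(7,2) = 21; favorable 45 - 21 = 24; P = 8/15; answer 8/15
Part II: U1 = 8/15; threaded value p + q = 23; d = 2821; 2821 = 7 * 13 * 31; sigma = (1 + 7) * (1 + 13) * (1 + 31) = 8 * 14 * 32 = 3584; answer 3584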